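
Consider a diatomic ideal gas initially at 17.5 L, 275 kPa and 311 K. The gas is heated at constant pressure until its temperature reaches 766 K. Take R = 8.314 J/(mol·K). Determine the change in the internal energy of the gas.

n = P₁V₁/(RT₁) = 275×17.5/(8.314×311) = 1.86 mol.
Isobaric: P stays 275 kPa; V/T = const ⇒ T₂ = 766 K, V₂ = 43.1 L.
For an ideal gas ΔU = nCvΔT with Cv = (5/2)R = 20.8 J/(mol·K).
ΔU = 1.86×20.8×(766−311) = 17600 J.

17600 J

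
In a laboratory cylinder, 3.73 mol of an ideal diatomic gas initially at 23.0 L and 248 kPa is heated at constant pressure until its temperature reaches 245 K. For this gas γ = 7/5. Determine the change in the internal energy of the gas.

T₁ = P₁V₁/(nR) = 248×23.0/(3.73×8.314) = 184 K.
Isobaric: P stays 248 kPa; V/T = const ⇒ T₂ = 245 K, V₂ = 30.6 L.
For an ideal gas ΔU = nCvΔT with Cv = (5/2)R = 20.8 J/(mol·K).
ΔU = 3.73×20.8×(245−184) = 4730 J.

4730 J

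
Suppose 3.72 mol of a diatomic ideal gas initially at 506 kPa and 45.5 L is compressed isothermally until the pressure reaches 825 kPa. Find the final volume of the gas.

T₁ = P₁V₁/(nR) = 506×45.5/(3.72×8.314) = 744 K.
Isothermal: T stays 744 K; PV = const ⇒ V₂ = 27.9 L, P₂ = 825 kPa.

27.9 L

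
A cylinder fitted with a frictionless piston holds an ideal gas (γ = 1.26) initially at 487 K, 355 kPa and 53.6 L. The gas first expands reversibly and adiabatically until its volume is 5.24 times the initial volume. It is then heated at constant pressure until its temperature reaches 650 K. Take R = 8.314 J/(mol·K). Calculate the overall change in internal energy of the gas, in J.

24500 J

n = P₁V₁/(RT₁) = 355×53.6/(8.314×487) = 4.70 mol.
Step 1 — Adiabatic: TV^(γ−1) = const ⇒ T₂ = 487×(0.191)^0.260 = 317 K; PV^γ = const ⇒ P₂ = 44.0 kPa.
ΔU = nCvΔT = 4.70×32.0×(317−487) = -25600 J.
Q = 0 for an adiabatic process, so W = −ΔU = 25600 J.
State after step 1: P = 44.0 kPa, V = 281 L, T = 317 K.
Step 2 — Isobaric: P stays 44.0 kPa; V/T = const ⇒ T₂ = 650 K, V₂ = 577 L.
W = PΔV = 44.0×(577−281) kPa·L = 13000 J.
ΔU = nCvΔT = 4.70×32.0×(650−317) = 50100 J.
Q = ΔU + W = nCpΔT = 63100 J.
Net over both steps: W = 38600 J, Q = 63100 J, ΔU = 24500 J.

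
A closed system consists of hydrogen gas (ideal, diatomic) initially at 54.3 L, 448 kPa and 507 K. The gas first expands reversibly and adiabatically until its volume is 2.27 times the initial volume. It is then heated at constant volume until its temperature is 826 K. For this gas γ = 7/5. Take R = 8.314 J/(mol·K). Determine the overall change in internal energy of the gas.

n = P₁V₁/(RT₁) = 448×54.3/(8.314×507) = 5.77 mol.
Step 1 — Adiabatic: TV^(γ−1) = const ⇒ T₂ = 507×(0.441)^0.400 = 365 K; PV^γ = const ⇒ P₂ = 142 kPa.
ΔU = nCvΔT = 5.77×20.8×(365−507) = -17000 J.
Q = 0 for an adiabatic process, so W = −ΔU = 17000 J.
State after step 1: P = 142 kPa, V = 123 L, T = 365 K.
Step 2 — Isochoric: V stays 123 L; P/T = const ⇒ T₂ = 826 K, P₂ = 322 kPa.
W = 0 (no volume change).
ΔU = nCvΔT = 5.77×20.8×(826−365) = 55300 J.
Q = ΔU = 55300 J.
Net over both steps: W = 17000 J, Q = 55300 J, ΔU = 38300 J.

38300 J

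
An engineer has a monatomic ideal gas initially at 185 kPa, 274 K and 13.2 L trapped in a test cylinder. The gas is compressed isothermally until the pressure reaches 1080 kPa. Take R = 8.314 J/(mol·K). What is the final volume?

2.26 L

Isothermal: T stays 274 K; PV = const ⇒ V₂ = 2.26 L, P₂ = 1080 kPa.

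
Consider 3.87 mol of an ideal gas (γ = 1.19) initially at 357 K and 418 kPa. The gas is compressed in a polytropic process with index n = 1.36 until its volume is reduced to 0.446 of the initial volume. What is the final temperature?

477 K

V₁ = nRT₁/P₁ = 3.87×8.314×357/418 = 27.5 L.
Polytropic n=1.36: T₂ = T₁(V₁/V₂)^(n−1) = 357×(2.24)^0.36 = 477 K; P₂ = P₁(V₁/V₂)^n = 1250 kPa.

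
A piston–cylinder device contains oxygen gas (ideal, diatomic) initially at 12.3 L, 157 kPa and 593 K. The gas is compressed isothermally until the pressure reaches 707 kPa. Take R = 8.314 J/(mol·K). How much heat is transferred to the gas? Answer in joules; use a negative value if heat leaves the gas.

n = P₁V₁/(RT₁) = 157×12.3/(8.314×593) = 0.392 mol.
Isothermal: T stays 593 K; PV = const ⇒ V₂ = 2.73 L, P₂ = 707 kPa.
ΔU = 0 (ideal gas, T constant).
W = nRT ln(V₂/V₁) = 0.392×8.314×593×ln(0.222) = -2910 J.
Q = ΔU + W = -2910 J.

-2910 J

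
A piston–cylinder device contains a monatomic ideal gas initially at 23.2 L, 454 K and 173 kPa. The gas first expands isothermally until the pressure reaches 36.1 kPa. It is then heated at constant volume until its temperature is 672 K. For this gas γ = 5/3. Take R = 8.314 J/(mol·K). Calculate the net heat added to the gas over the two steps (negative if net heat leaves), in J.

9180 J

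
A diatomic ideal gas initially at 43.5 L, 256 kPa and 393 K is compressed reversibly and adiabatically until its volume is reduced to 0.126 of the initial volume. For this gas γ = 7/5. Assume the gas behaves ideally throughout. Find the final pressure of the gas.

Adiabatic: TV^(γ−1) = const ⇒ T₂ = 393×(7.94)^0.400 = 900 K; PV^γ = const ⇒ P₂ = 4650 kPa.

4650 kPa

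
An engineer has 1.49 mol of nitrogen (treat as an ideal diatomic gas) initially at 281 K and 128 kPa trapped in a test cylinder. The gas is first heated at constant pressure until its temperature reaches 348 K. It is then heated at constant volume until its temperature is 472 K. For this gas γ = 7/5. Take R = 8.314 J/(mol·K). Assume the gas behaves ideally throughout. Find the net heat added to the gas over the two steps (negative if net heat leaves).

V₁ = nRT₁/P₁ = 1.49×8.314×281/128 = 27.2 L.
Step 1 — Isobaric: P stays 128 kPa; V/T = const ⇒ T₂ = 348 K, V₂ = 33.7 L.
W = PΔV = 128×(33.7−27.2) kPa·L = 830 J.
ΔU = nCvΔT = 1.49×20.8×(348−281) = 2070 J.
Q = ΔU + W = nCpΔT = 2900 J.
State after step 1: P = 128 kPa, V = 33.7 L, T = 348 K.
Step 2 — Isochoric: V stays 33.7 L; P/T = const ⇒ T₂ = 472 K, P₂ = 174 kPa.
W = 0 (no volume change).
ΔU = nCvΔT = 1.49×20.8×(472−348) = 3840 J.
Q = ΔU = 3840 J.
Net over both steps: W = 830 J, Q = 6750 J, ΔU = 5920 J.

6750 J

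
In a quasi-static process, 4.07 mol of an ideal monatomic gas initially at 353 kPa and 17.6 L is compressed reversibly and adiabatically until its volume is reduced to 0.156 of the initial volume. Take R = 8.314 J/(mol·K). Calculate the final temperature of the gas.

634 K

T₁ = P₁V₁/(nR) = 353×17.6/(4.07×8.314) = 184 K.
Adiabatic: TV^(γ−1) = const ⇒ T₂ = 184×(6.41)^0.667 = 634 K; PV^γ = const ⇒ P₂ = 7810 kPa.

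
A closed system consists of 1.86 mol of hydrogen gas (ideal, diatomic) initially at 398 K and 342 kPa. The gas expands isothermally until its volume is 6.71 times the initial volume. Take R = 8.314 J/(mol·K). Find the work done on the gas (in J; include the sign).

-11700 J

V₁ = nRT₁/P₁ = 1.86×8.314×398/342 = 18.0 L.
Isothermal: T stays 398 K; PV = const ⇒ V₂ = 121 L, P₂ = 51.0 kPa.
W = nRT ln(V₂/V₁) = 1.86×8.314×398×ln(6.71) = 11700 J.
Work done on the gas = −W_by = -11700 J.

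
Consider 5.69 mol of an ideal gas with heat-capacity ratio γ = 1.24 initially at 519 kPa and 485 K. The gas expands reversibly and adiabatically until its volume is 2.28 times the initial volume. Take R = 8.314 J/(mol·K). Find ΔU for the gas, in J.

V₁ = nRT₁/P₁ = 5.69×8.314×485/519 = 44.2 L.
Adiabatic: TV^(γ−1) = const ⇒ T₂ = 485×(0.439)^0.240 = 398 K; PV^γ = const ⇒ P₂ = 187 kPa.
For an ideal gas ΔU = nCvΔT with Cv = R/(γ−1) = 34.6 J/(mol·K).
ΔU = 5.69×34.6×(398−485) = -17200 J.

-17200 J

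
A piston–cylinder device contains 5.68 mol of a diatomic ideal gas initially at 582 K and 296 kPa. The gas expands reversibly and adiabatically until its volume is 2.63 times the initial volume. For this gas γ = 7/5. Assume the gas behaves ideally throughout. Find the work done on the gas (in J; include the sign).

-22000 J

V₁ = nRT₁/P₁ = 5.68×8.314×582/296 = 92.9 L.
Adiabatic: TV^(γ−1) = const ⇒ T₂ = 582×(0.380)^0.400 = 395 K; PV^γ = const ⇒ P₂ = 76.4 kPa.
ΔU = nCvΔT = 5.68×20.8×(395−582) = -22000 J.
Q = 0 for an adiabatic process, so W = −ΔU = 22000 J.
Work done on the gas = −W_by = -22000 J.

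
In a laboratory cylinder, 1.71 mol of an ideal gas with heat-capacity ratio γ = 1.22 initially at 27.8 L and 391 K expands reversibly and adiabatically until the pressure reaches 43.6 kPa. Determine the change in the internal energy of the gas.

-6070 J

P₁ = nRT₁/V₁ = 1.71×8.314×391/27.8 = 200 kPa.
Adiabatic: T₂/T₁ = (P₂/P₁)^((γ−1)/γ) ⇒ T₂ = 391×(0.218)^0.180 = 297 K; V₂ = 96.9 L.
For an ideal gas ΔU = nCvΔT with Cv = R/(γ−1) = 37.8 J/(mol·K).
ΔU = 1.71×37.8×(297−391) = -6070 J.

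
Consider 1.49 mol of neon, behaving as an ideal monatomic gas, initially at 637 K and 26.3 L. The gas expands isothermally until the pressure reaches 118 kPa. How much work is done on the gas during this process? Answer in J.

-7360 J

P₁ = nRT₁/V₁ = 1.49×8.314×637/26.3 = 300 kPa.
Isothermal: T stays 637 K; PV = const ⇒ V₂ = 66.9 L, P₂ = 118 kPa.
W = nRT ln(V₂/V₁) = 1.49×8.314×637×ln(2.54) = 7360 J.
Work done on the gas = −W_by = -7360 J.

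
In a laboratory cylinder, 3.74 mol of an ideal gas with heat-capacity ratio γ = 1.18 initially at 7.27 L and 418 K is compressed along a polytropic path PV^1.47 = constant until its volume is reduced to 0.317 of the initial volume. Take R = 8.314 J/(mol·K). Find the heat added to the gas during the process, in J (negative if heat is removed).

P₁ = nRT₁/V₁ = 3.74×8.314×418/7.27 = 1790 kPa.
Polytropic n=1.47: T₂ = T₁(V₁/V₂)^(n−1) = 418×(3.15)^0.47 = 717 K; P₂ = P₁(V₁/V₂)^n = 9680 kPa.
W = (P₁V₁−P₂V₂)/(n−1) = (1790×7.27−9680×2.30)/0.47 = -19800 J.
ΔU = nCvΔT = 3.74×46.2×(717−418) = 51700 J.
Q = ΔU + W = 31900 J.

31900 J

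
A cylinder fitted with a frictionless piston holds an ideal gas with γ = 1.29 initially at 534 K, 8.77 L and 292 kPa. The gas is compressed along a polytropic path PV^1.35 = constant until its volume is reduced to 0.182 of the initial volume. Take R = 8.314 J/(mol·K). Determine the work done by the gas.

n = P₁V₁/(RT₁) = 292×8.77/(8.314×534) = 0.577 mol.
Polytropic n=1.35: T₂ = T₁(V₁/V₂)^(n−1) = 534×(5.49)^0.35 = 969 K; P₂ = P₁(V₁/V₂)^n = 2910 kPa.
W = (P₁V₁−P₂V₂)/(n−1) = (292×8.77−2910×1.60)/0.35 = -5970 J.

-5970 J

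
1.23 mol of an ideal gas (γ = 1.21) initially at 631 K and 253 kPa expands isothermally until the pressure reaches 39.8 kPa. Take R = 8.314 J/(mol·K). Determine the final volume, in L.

162 L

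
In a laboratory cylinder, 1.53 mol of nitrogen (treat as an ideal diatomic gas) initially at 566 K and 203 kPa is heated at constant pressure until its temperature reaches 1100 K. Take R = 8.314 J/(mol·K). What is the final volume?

V₁ = nRT₁/P₁ = 1.53×8.314×566/203 = 35.5 L.
Isobaric: P stays 203 kPa; V/T = const ⇒ T₂ = 1100 K, V₂ = 68.9 L.

68.9 L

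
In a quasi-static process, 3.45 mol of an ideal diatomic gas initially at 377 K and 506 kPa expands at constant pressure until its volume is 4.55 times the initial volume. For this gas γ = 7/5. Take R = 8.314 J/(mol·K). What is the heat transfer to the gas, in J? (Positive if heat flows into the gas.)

V₁ = nRT₁/P₁ = 3.45×8.314×377/506 = 21.4 L.
Isobaric: P stays 506 kPa; V/T = const ⇒ T₂ = 1720 K, V₂ = 97.2 L.
W = PΔV = 506×(97.2−21.4) kPa·L = 38400 J.
ΔU = nCvΔT = 3.45×20.8×(1720−377) = 96000 J.
Q = ΔU + W = nCpΔT = 134000 J.

134000 J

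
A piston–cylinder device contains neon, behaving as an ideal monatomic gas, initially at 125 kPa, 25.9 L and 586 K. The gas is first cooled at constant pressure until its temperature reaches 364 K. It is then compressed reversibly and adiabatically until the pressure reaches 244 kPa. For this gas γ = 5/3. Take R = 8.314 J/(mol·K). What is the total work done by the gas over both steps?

n = P₁V₁/(RT₁) = 125×25.9/(8.314×586) = 0.665 mol.
Step 1 — Isobaric: P stays 125 kPa; V/T = const ⇒ T₂ = 364 K, V₂ = 16.1 L.
W = PΔV = 125×(16.1−25.9) kPa·L = -1230 J.
ΔU = nCvΔT = 0.665×12.5×(364−586) = -1840 J.
Q = ΔU + W = nCpΔT = -3070 J.
State after step 1: P = 125 kPa, V = 16.1 L, T = 364 K.
Step 2 — Adiabatic: T₂/T₁ = (P₂/P₁)^((γ−1)/γ) ⇒ T₂ = 364×(1.95)^0.400 = 476 K; V₂ = 10.8 L.
ΔU = nCvΔT = 0.665×12.5×(476−364) = 925 J.
Q = 0 for an adiabatic process, so W = −ΔU = -925 J.
Net over both steps: W = -2150 J, Q = -3070 J, ΔU = -914 J.

-2150 J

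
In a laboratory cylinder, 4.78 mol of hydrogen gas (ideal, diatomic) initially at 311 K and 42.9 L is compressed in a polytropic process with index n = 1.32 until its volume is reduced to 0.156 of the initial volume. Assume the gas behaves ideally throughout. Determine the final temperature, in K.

564 K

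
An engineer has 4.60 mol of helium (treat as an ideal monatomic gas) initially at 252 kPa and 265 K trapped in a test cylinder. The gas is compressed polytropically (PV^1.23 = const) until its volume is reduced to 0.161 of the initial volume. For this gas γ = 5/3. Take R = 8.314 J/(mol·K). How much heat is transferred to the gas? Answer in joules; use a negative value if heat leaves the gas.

V₁ = nRT₁/P₁ = 4.60×8.314×265/252 = 40.2 L.
Polytropic n=1.23: T₂ = T₁(V₁/V₂)^(n−1) = 265×(6.21)^0.23 = 403 K; P₂ = P₁(V₁/V₂)^n = 2380 kPa.
W = (P₁V₁−P₂V₂)/(n−1) = (252×40.2−2380×6.47)/0.23 = -23000 J.
ΔU = nCvΔT = 4.60×12.5×(403−265) = 7940 J.
Q = ΔU + W = -15100 J.

-15100 J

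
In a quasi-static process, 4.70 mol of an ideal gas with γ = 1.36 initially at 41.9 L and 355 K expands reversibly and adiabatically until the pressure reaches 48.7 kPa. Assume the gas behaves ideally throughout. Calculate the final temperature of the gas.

214 K

P₁ = nRT₁/V₁ = 4.70×8.314×355/41.9 = 331 kPa.
Adiabatic: T₂/T₁ = (P₂/P₁)^((γ−1)/γ) ⇒ T₂ = 355×(0.147)^0.265 = 214 K; V₂ = 172 L.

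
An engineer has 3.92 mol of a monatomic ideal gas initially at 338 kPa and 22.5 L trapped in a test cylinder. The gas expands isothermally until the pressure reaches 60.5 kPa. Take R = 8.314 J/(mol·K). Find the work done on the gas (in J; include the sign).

-13100 J

T₁ = P₁V₁/(nR) = 338×22.5/(3.92×8.314) = 233 K.
Isothermal: T stays 233 K; PV = const ⇒ V₂ = 126 L, P₂ = 60.5 kPa.
W = nRT ln(V₂/V₁) = 3.92×8.314×233×ln(5.59) = 13100 J.
Work done on the gas = −W_by = -13100 J.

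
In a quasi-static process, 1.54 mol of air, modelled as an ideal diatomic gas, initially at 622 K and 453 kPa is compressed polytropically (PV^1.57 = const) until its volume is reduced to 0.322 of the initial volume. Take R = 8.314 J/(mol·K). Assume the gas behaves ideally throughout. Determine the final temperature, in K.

V₁ = nRT₁/P₁ = 1.54×8.314×622/453 = 17.6 L.
Polytropic n=1.57: T₂ = T₁(V₁/V₂)^(n−1) = 622×(3.11)^0.57 = 1190 K; P₂ = P₁(V₁/V₂)^n = 2680 kPa.

1190 K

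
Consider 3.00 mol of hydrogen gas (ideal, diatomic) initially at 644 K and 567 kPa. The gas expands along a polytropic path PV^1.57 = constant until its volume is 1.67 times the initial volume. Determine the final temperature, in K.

481 K

V₁ = nRT₁/P₁ = 3.00×8.314×644/567 = 28.3 L.
Polytropic n=1.57: T₂ = T₁(V₁/V₂)^(n−1) = 644×(0.599)^0.57 = 481 K; P₂ = P₁(V₁/V₂)^n = 253 kPa.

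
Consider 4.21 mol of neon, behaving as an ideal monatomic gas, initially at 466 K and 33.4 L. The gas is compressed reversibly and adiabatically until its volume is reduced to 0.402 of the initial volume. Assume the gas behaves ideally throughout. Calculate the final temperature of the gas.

P₁ = nRT₁/V₁ = 4.21×8.314×466/33.4 = 488 kPa.
Adiabatic: TV^(γ−1) = const ⇒ T₂ = 466×(2.49)^0.667 = 856 K; PV^γ = const ⇒ P₂ = 2230 kPa.

856 K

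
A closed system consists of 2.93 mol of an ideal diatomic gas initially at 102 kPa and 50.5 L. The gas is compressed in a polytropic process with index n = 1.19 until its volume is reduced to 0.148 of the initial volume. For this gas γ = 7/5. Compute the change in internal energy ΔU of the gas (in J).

5640 J

T₁ = P₁V₁/(nR) = 102×50.5/(2.93×8.314) = 211 K.
Polytropic n=1.19: T₂ = T₁(V₁/V₂)^(n−1) = 211×(6.76)^0.19 = 304 K; P₂ = P₁(V₁/V₂)^n = 991 kPa.
For an ideal gas ΔU = nCvΔT with Cv = (5/2)R = 20.8 J/(mol·K).
ΔU = 2.93×20.8×(304−211) = 5640 J.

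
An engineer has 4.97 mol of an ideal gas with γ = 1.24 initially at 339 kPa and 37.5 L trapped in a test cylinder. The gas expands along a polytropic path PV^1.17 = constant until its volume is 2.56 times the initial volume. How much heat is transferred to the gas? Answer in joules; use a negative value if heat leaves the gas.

T₁ = P₁V₁/(nR) = 339×37.5/(4.97×8.314) = 308 K.
Polytropic n=1.17: T₂ = T₁(V₁/V₂)^(n−1) = 308×(0.391)^0.17 = 262 K; P₂ = P₁(V₁/V₂)^n = 113 kPa.
W = (P₁V₁−P₂V₂)/(n−1) = (339×37.5−113×96.0)/0.17 = 11000 J.
ΔU = nCvΔT = 4.97×34.6×(262−308) = -7820 J.
Q = ΔU + W = 3220 J.

3220 J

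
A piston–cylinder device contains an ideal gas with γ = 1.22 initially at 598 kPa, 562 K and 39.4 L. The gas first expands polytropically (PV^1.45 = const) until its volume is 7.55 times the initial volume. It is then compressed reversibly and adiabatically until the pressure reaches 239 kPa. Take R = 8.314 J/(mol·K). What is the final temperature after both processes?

325 K

n = P₁V₁/(RT₁) = 598×39.4/(8.314×562) = 5.04 mol.
Step 1 — Polytropic n=1.45: T₂ = T₁(V₁/V₂)^(n−1) = 562×(0.132)^0.45 = 226 K; P₂ = P₁(V₁/V₂)^n = 31.9 kPa.
W = (P₁V₁−P₂V₂)/(n−1) = (598×39.4−31.9×297)/0.45 = 31300 J.
ΔU = nCvΔT = 5.04×37.8×(226−562) = -64000 J.
Q = ΔU + W = -32700 J.
State after step 1: P = 31.9 kPa, V = 297 L, T = 226 K.
Step 2 — Adiabatic: T₂/T₁ = (P₂/P₁)^((γ−1)/γ) ⇒ T₂ = 226×(7.49)^0.180 = 325 K; V₂ = 57.1 L.
ΔU = nCvΔT = 5.04×37.8×(325−226) = 18900 J.
Q = 0 for an adiabatic process, so W = −ΔU = -18900 J.
Net over both steps: W = 12400 J, Q = -32700 J, ΔU = -45100 J.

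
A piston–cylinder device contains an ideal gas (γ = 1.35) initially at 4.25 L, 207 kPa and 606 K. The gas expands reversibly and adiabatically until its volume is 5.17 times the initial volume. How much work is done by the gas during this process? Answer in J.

1100 J

n = P₁V₁/(RT₁) = 207×4.25/(8.314×606) = 0.175 mol.
Adiabatic: TV^(γ−1) = const ⇒ T₂ = 606×(0.193)^0.350 = 341 K; PV^γ = const ⇒ P₂ = 22.5 kPa.
ΔU = nCvΔT = 0.175×23.8×(341−606) = -1100 J.
Q = 0 for an adiabatic process, so W = −ΔU = 1100 J.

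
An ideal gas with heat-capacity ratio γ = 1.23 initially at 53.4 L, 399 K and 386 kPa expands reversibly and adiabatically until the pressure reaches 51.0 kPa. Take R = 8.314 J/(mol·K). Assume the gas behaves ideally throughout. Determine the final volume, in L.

277 L

Adiabatic: T₂/T₁ = (P₂/P₁)^((γ−1)/γ) ⇒ T₂ = 399×(0.132)^0.187 = 273 K; V₂ = 277 L.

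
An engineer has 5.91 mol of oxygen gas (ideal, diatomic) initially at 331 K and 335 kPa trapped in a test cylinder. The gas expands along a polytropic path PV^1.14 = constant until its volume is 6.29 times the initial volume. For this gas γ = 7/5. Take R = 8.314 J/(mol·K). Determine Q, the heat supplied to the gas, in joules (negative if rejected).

V₁ = nRT₁/P₁ = 5.91×8.314×331/335 = 48.5 L.
Polytropic n=1.14: T₂ = T₁(V₁/V₂)^(n−1) = 331×(0.159)^0.14 = 256 K; P₂ = P₁(V₁/V₂)^n = 41.2 kPa.
W = (P₁V₁−P₂V₂)/(n−1) = (335×48.5−41.2×305)/0.14 = 26400 J.
ΔU = nCvΔT = 5.91×20.8×(256−331) = -9230 J.
Q = ΔU + W = 17100 J.

17100 J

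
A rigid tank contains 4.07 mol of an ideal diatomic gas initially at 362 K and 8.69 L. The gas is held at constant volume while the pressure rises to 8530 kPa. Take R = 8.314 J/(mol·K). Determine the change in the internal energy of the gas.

P₁ = nRT₁/V₁ = 4.07×8.314×362/8.69 = 1410 kPa.
Isochoric: V stays 8.69 L; P/T = const ⇒ T₂ = 2190 K, P₂ = 8530 kPa.
For an ideal gas ΔU = nCvΔT with Cv = (5/2)R = 20.8 J/(mol·K).
ΔU = 4.07×20.8×(2190−362) = 155000 J.

155000 J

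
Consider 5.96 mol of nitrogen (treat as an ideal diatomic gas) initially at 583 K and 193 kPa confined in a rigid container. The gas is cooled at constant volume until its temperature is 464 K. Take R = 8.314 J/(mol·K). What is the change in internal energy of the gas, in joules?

-14700 J

V₁ = nRT₁/P₁ = 5.96×8.314×583/193 = 150 L.
Isochoric: V stays 150 L; P/T = const ⇒ T₂ = 464 K, P₂ = 154 kPa.
For an ideal gas ΔU = nCvΔT with Cv = (5/2)R = 20.8 J/(mol·K).
ΔU = 5.96×20.8×(464−583) = -14700 J.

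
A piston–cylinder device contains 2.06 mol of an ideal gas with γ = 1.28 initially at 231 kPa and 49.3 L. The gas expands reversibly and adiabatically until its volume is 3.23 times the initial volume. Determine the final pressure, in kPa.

51.5 kPa

T₁ = P₁V₁/(nR) = 231×49.3/(2.06×8.314) = 665 K.
Adiabatic: TV^(γ−1) = const ⇒ T₂ = 665×(0.310)^0.280 = 479 K; PV^γ = const ⇒ P₂ = 51.5 kPa.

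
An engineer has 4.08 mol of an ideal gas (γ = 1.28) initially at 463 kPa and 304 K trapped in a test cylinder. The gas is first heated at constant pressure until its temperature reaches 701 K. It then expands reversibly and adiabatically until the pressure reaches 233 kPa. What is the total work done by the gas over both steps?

V₁ = nRT₁/P₁ = 4.08×8.314×304/463 = 22.3 L.
Step 1 — Isobaric: P stays 463 kPa; V/T = const ⇒ T₂ = 701 K, V₂ = 51.4 L.
W = PΔV = 463×(51.4−22.3) kPa·L = 13500 J.
ΔU = nCvΔT = 4.08×29.7×(701−304) = 48100 J.
Q = ΔU + W = nCpΔT = 61600 J.
State after step 1: P = 463 kPa, V = 51.4 L, T = 701 K.
Step 2 — Adiabatic: T₂/T₁ = (P₂/P₁)^((γ−1)/γ) ⇒ T₂ = 701×(0.503)^0.219 = 603 K; V₂ = 87.8 L.
ΔU = nCvΔT = 4.08×29.7×(603−701) = -11800 J.
Q = 0 for an adiabatic process, so W = −ΔU = 11800 J.
Net over both steps: W = 25300 J, Q = 61600 J, ΔU = 36300 J.

25300 J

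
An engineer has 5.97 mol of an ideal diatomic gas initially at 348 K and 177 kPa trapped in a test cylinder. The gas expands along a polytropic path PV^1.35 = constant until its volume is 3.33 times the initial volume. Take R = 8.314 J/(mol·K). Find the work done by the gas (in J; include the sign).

V₁ = nRT₁/P₁ = 5.97×8.314×348/177 = 97.6 L.
Polytropic n=1.35: T₂ = T₁(V₁/V₂)^(n−1) = 348×(0.300)^0.35 = 228 K; P₂ = P₁(V₁/V₂)^n = 34.9 kPa.
W = (P₁V₁−P₂V₂)/(n−1) = (177×97.6−34.9×325)/0.35 = 17000 J.

17000 J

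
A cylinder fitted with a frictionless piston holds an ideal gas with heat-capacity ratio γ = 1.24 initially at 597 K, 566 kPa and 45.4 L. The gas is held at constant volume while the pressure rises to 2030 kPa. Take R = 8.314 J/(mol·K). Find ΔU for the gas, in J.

n = P₁V₁/(RT₁) = 566×45.4/(8.314×597) = 5.18 mol.
Isochoric: V stays 45.4 L; P/T = const ⇒ T₂ = 2140 K, P₂ = 2030 kPa.
For an ideal gas ΔU = nCvΔT with Cv = R/(γ−1) = 34.6 J/(mol·K).
ΔU = 5.18×34.6×(2140−597) = 277000 J.

277000 J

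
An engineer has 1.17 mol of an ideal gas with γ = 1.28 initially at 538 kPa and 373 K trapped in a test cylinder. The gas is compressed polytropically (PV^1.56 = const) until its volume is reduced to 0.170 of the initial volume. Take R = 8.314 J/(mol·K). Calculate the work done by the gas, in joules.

-11000 J

V₁ = nRT₁/P₁ = 1.17×8.314×373/538 = 6.74 L.
Polytropic n=1.56: T₂ = T₁(V₁/V₂)^(n−1) = 373×(5.88)^0.56 = 1010 K; P₂ = P₁(V₁/V₂)^n = 8540 kPa.
W = (P₁V₁−P₂V₂)/(n−1) = (538×6.74−8540×1.15)/0.56 = -11000 J.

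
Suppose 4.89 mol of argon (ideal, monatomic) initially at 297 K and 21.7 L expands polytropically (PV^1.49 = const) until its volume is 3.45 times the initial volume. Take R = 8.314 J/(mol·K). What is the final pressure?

87.9 kPa

P₁ = nRT₁/V₁ = 4.89×8.314×297/21.7 = 556 kPa.
Polytropic n=1.49: T₂ = T₁(V₁/V₂)^(n−1) = 297×(0.290)^0.49 = 162 K; P₂ = P₁(V₁/V₂)^n = 87.9 kPa.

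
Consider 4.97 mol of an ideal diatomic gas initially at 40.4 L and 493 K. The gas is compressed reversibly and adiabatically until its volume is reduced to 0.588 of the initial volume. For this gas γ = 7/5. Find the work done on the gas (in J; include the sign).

P₁ = nRT₁/V₁ = 4.97×8.314×493/40.4 = 504 kPa.
Adiabatic: TV^(γ−1) = const ⇒ T₂ = 493×(1.70)^0.400 = 610 K; PV^γ = const ⇒ P₂ = 1060 kPa.
ΔU = nCvΔT = 4.97×20.8×(610−493) = 12100 J.
Q = 0 for an adiabatic process, so W = −ΔU = -12100 J.
Work done on the gas = −W_by = 12100 J.

12100 J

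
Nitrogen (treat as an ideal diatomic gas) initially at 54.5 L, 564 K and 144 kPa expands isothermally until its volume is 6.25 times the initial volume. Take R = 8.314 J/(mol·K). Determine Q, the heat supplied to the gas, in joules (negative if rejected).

14400 J

n = P₁V₁/(RT₁) = 144×54.5/(8.314×564) = 1.67 mol.
Isothermal: T stays 564 K; PV = const ⇒ V₂ = 341 L, P₂ = 23.0 kPa.
ΔU = 0 (ideal gas, T constant).
W = nRT ln(V₂/V₁) = 1.67×8.314×564×ln(6.25) = 14400 J.
Q = ΔU + W = 14400 J.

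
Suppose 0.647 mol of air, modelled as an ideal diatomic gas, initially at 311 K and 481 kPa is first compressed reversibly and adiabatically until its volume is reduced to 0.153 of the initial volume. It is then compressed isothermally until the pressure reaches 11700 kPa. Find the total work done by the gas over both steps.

-6680 J

V₁ = nRT₁/P₁ = 0.647×8.314×311/481 = 3.48 L.
Step 1 — Adiabatic: TV^(γ−1) = const ⇒ T₂ = 311×(6.54)^0.400 = 659 K; PV^γ = const ⇒ P₂ = 6660 kPa.
ΔU = nCvΔT = 0.647×20.8×(659−311) = 4680 J.
Q = 0 for an adiabatic process, so W = −ΔU = -4680 J.
State after step 1: P = 6660 kPa, V = 0.532 L, T = 659 K.
Step 2 — Isothermal: T stays 659 K; PV = const ⇒ V₂ = 0.303 L, P₂ = 11700 kPa.
ΔU = 0 (ideal gas, T constant).
W = nRT ln(V₂/V₁) = 0.647×8.314×659×ln(0.569) = -2000 J.
Q = ΔU + W = -2000 J.
Net over both steps: W = -6680 J, Q = -2000 J, ΔU = 4680 J.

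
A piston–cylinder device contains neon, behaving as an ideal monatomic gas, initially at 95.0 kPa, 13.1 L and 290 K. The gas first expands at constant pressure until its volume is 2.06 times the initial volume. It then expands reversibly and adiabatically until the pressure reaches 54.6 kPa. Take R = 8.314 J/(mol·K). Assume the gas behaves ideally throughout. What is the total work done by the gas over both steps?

n = P₁V₁/(RT₁) = 95.0×13.1/(8.314×290) = 0.516 mol.
Step 1 — Isobaric: P stays 95.0 kPa; V/T = const ⇒ T₂ = 597 K, V₂ = 27.0 L.
W = PΔV = 95.0×(27.0−13.1) kPa·L = 1320 J.
ΔU = nCvΔT = 0.516×12.5×(597−290) = 1980 J.
Q = ΔU + W = nCpΔT = 3300 J.
State after step 1: P = 95.0 kPa, V = 27.0 L, T = 597 K.
Step 2 — Adiabatic: T₂/T₁ = (P₂/P₁)^((γ−1)/γ) ⇒ T₂ = 597×(0.575)^0.400 = 479 K; V₂ = 37.6 L.
ΔU = nCvΔT = 0.516×12.5×(479−597) = -764 J.
Q = 0 for an adiabatic process, so W = −ΔU = 764 J.
Net over both steps: W = 2080 J, Q = 3300 J, ΔU = 1210 J.

2080 J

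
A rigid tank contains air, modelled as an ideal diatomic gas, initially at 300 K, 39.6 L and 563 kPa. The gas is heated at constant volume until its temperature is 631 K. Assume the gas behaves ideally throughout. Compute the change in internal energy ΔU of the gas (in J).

n = P₁V₁/(RT₁) = 563×39.6/(8.314×300) = 8.94 mol.
Isochoric: V stays 39.6 L; P/T = const ⇒ T₂ = 631 K, P₂ = 1180 kPa.
For an ideal gas ΔU = nCvΔT with Cv = (5/2)R = 20.8 J/(mol·K).
ΔU = 8.94×20.8×(631−300) = 61500 J.

61500 J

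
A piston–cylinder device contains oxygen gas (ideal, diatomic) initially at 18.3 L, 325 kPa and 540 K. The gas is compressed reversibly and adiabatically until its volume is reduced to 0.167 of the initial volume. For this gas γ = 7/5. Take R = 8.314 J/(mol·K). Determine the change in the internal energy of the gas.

n = P₁V₁/(RT₁) = 325×18.3/(8.314×540) = 1.32 mol.
Adiabatic: TV^(γ−1) = const ⇒ T₂ = 540×(5.99)^0.400 = 1100 K; PV^γ = const ⇒ P₂ = 3980 kPa.
For an ideal gas ΔU = nCvΔT with Cv = (5/2)R = 20.8 J/(mol·K).
ΔU = 1.32×20.8×(1100−540) = 15600 J.

15600 J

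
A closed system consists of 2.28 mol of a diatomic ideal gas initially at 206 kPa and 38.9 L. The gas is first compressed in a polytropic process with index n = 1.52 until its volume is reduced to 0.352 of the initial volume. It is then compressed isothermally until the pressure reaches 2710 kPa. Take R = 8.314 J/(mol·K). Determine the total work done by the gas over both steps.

T₁ = P₁V₁/(nR) = 206×38.9/(2.28×8.314) = 423 K.
Step 1 — Polytropic n=1.52: T₂ = T₁(V₁/V₂)^(n−1) = 423×(2.84)^0.52 = 728 K; P₂ = P₁(V₁/V₂)^n = 1010 kPa.
W = (P₁V₁−P₂V₂)/(n−1) = (206×38.9−1010×13.7)/0.52 = -11100 J.
ΔU = nCvΔT = 2.28×20.8×(728−423) = 14400 J.
Q = ΔU + W = 3330 J.
State after step 1: P = 1010 kPa, V = 13.7 L, T = 728 K.
Step 2 — Isothermal: T stays 728 K; PV = const ⇒ V₂ = 5.09 L, P₂ = 2710 kPa.
ΔU = 0 (ideal gas, T constant).
W = nRT ln(V₂/V₁) = 2.28×8.314×728×ln(0.372) = -13700 J.
Q = ΔU + W = -13700 J.
Net over both steps: W = -24800 J, Q = -10300 J, ΔU = 14400 J.

-24800 J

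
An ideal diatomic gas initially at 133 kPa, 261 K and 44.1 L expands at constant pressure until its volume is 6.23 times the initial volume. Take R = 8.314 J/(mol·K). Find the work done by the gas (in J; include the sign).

30700 J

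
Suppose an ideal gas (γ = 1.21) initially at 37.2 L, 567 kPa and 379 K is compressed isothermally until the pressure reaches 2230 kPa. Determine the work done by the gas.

n = P₁V₁/(RT₁) = 567×37.2/(8.314×379) = 6.69 mol.
Isothermal: T stays 379 K; PV = const ⇒ V₂ = 9.46 L, P₂ = 2230 kPa.
W = nRT ln(V₂/V₁) = 6.69×8.314×379×ln(0.254) = -28900 J.

-28900 J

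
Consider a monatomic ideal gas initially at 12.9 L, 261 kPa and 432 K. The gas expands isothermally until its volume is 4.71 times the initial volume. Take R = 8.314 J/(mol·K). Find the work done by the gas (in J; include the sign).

5220 J

n = P₁V₁/(RT₁) = 261×12.9/(8.314×432) = 0.937 mol.
Isothermal: T stays 432 K; PV = const ⇒ V₂ = 60.8 L, P₂ = 55.4 kPa.
W = nRT ln(V₂/V₁) = 0.937×8.314×432×ln(4.71) = 5220 J.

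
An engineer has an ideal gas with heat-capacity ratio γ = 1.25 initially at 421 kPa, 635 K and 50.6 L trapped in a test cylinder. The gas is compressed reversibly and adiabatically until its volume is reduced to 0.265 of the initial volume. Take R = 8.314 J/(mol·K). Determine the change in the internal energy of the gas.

n = P₁V₁/(RT₁) = 421×50.6/(8.314×635) = 4.04 mol.
Adiabatic: TV^(γ−1) = const ⇒ T₂ = 635×(3.77)^0.250 = 885 K; PV^γ = const ⇒ P₂ = 2210 kPa.
For an ideal gas ΔU = nCvΔT with Cv = R/(γ−1) = 33.3 J/(mol·K).
ΔU = 4.04×33.3×(885−635) = 33600 J.

33600 J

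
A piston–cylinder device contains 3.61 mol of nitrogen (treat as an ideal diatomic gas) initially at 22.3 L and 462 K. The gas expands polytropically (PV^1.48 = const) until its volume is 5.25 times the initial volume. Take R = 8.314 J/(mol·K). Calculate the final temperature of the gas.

208 K

P₁ = nRT₁/V₁ = 3.61×8.314×462/22.3 = 622 kPa.
Polytropic n=1.48: T₂ = T₁(V₁/V₂)^(n−1) = 462×(0.190)^0.48 = 208 K; P₂ = P₁(V₁/V₂)^n = 53.4 kPa.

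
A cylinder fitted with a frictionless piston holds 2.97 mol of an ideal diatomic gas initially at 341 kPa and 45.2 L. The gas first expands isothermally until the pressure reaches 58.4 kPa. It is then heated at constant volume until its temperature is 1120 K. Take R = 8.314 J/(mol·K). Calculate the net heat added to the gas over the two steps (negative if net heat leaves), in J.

57800 J

T₁ = P₁V₁/(nR) = 341×45.2/(2.97×8.314) = 624 K.
Step 1 — Isothermal: T stays 624 K; PV = const ⇒ V₂ = 264 L, P₂ = 58.4 kPa.
ΔU = 0 (ideal gas, T constant).
W = nRT ln(V₂/V₁) = 2.97×8.314×624×ln(5.84) = 27200 J.
Q = ΔU + W = 27200 J.
State after step 1: P = 58.4 kPa, V = 264 L, T = 624 K.
Step 2 — Isochoric: V stays 264 L; P/T = const ⇒ T₂ = 1120 K, P₂ = 105 kPa.
W = 0 (no volume change).
ΔU = nCvΔT = 2.97×20.8×(1120−624) = 30600 J.
Q = ΔU = 30600 J.
Net over both steps: W = 27200 J, Q = 57800 J, ΔU = 30600 J.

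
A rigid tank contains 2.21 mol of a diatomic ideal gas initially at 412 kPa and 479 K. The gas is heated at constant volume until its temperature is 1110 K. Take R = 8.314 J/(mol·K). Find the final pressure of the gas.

955 kPa

V₁ = nRT₁/P₁ = 2.21×8.314×479/412 = 21.4 L.
Isochoric: V stays 21.4 L; P/T = const ⇒ T₂ = 1110 K, P₂ = 955 kPa.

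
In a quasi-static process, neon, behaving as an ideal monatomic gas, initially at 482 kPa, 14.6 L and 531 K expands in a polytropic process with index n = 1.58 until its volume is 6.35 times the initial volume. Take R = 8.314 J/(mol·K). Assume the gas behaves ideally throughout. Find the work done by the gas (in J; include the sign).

7980 J

n = P₁V₁/(RT₁) = 482×14.6/(8.314×531) = 1.59 mol.
Polytropic n=1.58: T₂ = T₁(V₁/V₂)^(n−1) = 531×(0.157)^0.58 = 182 K; P₂ = P₁(V₁/V₂)^n = 26.0 kPa.
W = (P₁V₁−P₂V₂)/(n−1) = (482×14.6−26.0×92.7)/0.58 = 7980 J.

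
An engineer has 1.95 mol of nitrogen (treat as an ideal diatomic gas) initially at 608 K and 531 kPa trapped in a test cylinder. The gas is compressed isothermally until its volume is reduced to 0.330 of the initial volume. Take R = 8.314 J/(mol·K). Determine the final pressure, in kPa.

V₁ = nRT₁/P₁ = 1.95×8.314×608/531 = 18.6 L.
Isothermal: T stays 608 K; PV = const ⇒ V₂ = 6.13 L, P₂ = 1610 kPa.

1610 kPa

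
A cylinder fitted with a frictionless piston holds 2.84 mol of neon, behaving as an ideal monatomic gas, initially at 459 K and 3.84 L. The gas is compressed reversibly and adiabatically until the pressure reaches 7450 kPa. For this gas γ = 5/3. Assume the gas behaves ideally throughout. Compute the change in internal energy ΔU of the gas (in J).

P₁ = nRT₁/V₁ = 2.84×8.314×459/3.84 = 2820 kPa.
Adiabatic: T₂/T₁ = (P₂/P₁)^((γ−1)/γ) ⇒ T₂ = 459×(2.64)^0.400 = 677 K; V₂ = 2.14 L.
For an ideal gas ΔU = nCvΔT with Cv = (3/2)R = 12.5 J/(mol·K).
ΔU = 2.84×12.5×(677−459) = 7710 J.

7710 J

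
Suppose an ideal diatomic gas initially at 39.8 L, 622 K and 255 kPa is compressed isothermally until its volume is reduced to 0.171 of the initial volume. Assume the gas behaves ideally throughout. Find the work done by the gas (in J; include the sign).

-17900 J

n = P₁V₁/(RT₁) = 255×39.8/(8.314×622) = 1.96 mol.
Isothermal: T stays 622 K; PV = const ⇒ V₂ = 6.81 L, P₂ = 1490 kPa.
W = nRT ln(V₂/V₁) = 1.96×8.314×622×ln(0.171) = -17900 J.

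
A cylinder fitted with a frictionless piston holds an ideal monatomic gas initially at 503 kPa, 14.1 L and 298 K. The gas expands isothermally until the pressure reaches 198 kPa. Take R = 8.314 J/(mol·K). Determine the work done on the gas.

-6610 J

n = P₁V₁/(RT₁) = 503×14.1/(8.314×298) = 2.86 mol.
Isothermal: T stays 298 K; PV = const ⇒ V₂ = 35.8 L, P₂ = 198 kPa.
W = nRT ln(V₂/V₁) = 2.86×8.314×298×ln(2.54) = 6610 J.
Work done on the gas = −W_by = -6610 J.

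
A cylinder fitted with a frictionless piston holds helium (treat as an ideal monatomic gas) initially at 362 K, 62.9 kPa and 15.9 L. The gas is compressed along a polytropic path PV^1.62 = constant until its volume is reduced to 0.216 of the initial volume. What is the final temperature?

936 K

Polytropic n=1.62: T₂ = T₁(V₁/V₂)^(n−1) = 362×(4.63)^0.62 = 936 K; P₂ = P₁(V₁/V₂)^n = 753 kPa.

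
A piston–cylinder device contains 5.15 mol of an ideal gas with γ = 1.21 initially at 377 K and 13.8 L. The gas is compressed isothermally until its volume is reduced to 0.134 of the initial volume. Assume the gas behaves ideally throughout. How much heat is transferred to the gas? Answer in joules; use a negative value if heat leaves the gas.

-32400 J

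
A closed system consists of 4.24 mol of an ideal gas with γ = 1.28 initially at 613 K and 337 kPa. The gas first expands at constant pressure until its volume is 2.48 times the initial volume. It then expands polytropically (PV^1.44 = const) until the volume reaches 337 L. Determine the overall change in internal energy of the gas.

60400 J

V₁ = nRT₁/P₁ = 4.24×8.314×613/337 = 64.1 L.
Step 1 — Isobaric: P stays 337 kPa; V/T = const ⇒ T₂ = 1520 K, V₂ = 159 L.
W = PΔV = 337×(159−64.1) kPa·L = 32000 J.
ΔU = nCvΔT = 4.24×29.7×(1520−613) = 114000 J.
Q = ΔU + W = nCpΔT = 146000 J.
State after step 1: P = 337 kPa, V = 159 L, T = 1520 K.
Step 2 — Polytropic n=1.44: T₂ = T₁(V₁/V₂)^(n−1) = 1520×(0.472)^0.44 = 1090 K; P₂ = P₁(V₁/V₂)^n = 114 kPa.
W = (P₁V₁−P₂V₂)/(n−1) = (337×159−114×337)/0.44 = 34300 J.
ΔU = nCvΔT = 4.24×29.7×(1090−1520) = -53900 J.
Q = ΔU + W = -19600 J.
Net over both steps: W = 66300 J, Q = 127000 J, ΔU = 60400 J.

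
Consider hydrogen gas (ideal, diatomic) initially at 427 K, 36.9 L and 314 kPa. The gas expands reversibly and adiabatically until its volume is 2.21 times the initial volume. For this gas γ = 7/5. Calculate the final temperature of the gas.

311 K

Adiabatic: TV^(γ−1) = const ⇒ T₂ = 427×(0.452)^0.400 = 311 K; PV^γ = const ⇒ P₂ = 103 kPa.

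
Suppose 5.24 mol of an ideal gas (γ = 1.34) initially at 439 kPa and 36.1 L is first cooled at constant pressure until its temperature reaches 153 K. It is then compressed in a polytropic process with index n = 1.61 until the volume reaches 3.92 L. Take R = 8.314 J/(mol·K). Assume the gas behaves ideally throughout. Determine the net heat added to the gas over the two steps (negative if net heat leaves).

-25000 J

T₁ = P₁V₁/(nR) = 439×36.1/(5.24×8.314) = 364 K.
Step 1 — Isobaric: P stays 439 kPa; V/T = const ⇒ T₂ = 153 K, V₂ = 15.2 L.
W = PΔV = 439×(15.2−36.1) kPa·L = -9180 J.
ΔU = nCvΔT = 5.24×24.5×(153−364) = -27000 J.
Q = ΔU + W = nCpΔT = -36200 J.
State after step 1: P = 439 kPa, V = 15.2 L, T = 153 K.
Step 2 — Polytropic n=1.61: T₂ = T₁(V₁/V₂)^(n−1) = 153×(3.87)^0.61 = 349 K; P₂ = P₁(V₁/V₂)^n = 3880 kPa.
W = (P₁V₁−P₂V₂)/(n−1) = (439×15.2−3880×3.92)/0.61 = -14000 J.
ΔU = nCvΔT = 5.24×24.5×(349−153) = 25200 J.
Q = ΔU + W = 11100 J.
Net over both steps: W = -23200 J, Q = -25000 J, ΔU = -1830 J.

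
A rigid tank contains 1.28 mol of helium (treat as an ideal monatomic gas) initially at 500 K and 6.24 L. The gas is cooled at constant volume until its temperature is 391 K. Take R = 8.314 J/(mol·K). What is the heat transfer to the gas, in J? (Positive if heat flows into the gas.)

P₁ = nRT₁/V₁ = 1.28×8.314×500/6.24 = 853 kPa.
Isochoric: V stays 6.24 L; P/T = const ⇒ T₂ = 391 K, P₂ = 667 kPa.
W = 0 (no volume change).
ΔU = nCvΔT = 1.28×12.5×(391−500) = -1740 J.
Q = ΔU = -1740 J.

-1740 J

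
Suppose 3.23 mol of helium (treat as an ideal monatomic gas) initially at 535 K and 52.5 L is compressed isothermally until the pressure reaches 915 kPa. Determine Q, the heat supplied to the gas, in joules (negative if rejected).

-17300 J

P₁ = nRT₁/V₁ = 3.23×8.314×535/52.5 = 274 kPa.
Isothermal: T stays 535 K; PV = const ⇒ V₂ = 15.7 L, P₂ = 915 kPa.
ΔU = 0 (ideal gas, T constant).
W = nRT ln(V₂/V₁) = 3.23×8.314×535×ln(0.299) = -17300 J.
Q = ΔU + W = -17300 J.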